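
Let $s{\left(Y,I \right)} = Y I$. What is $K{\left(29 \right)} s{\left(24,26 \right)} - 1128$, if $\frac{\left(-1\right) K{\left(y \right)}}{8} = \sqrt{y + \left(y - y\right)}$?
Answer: $-1128 - 4992 \sqrt{29} \approx -28011.0$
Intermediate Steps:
$s{\left(Y,I \right)} = I Y$
$K{\left(y \right)} = - 8 \sqrt{y}$ ($K{\left(y \right)} = - 8 \sqrt{y + \left(y - y\right)} = - 8 \sqrt{y + 0} = - 8 \sqrt{y}$)
$K{\left(29 \right)} s{\left(24,26 \right)} - 1128 = - 8 \sqrt{29} \cdot 26 \cdot 24 - 1128 = - 8 \sqrt{29} \cdot 624 - 1128 = - 4992 \sqrt{29} - 1128 = -1128 - 4992 \sqrt{29}$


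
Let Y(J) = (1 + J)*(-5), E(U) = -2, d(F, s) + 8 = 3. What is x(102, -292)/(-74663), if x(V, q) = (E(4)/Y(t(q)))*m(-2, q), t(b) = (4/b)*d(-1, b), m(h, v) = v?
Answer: 21316/14559285 ≈ 0.0014641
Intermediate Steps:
d(F, s) = -5 (d(F, s) = -8 + 3 = -5)
t(b) = -20/b (t(b) = (4/b)*(-5) = -20/b)
Y(J) = -5 - 5*J
x(V, q) = -2*q/(-5 + 100/q) (x(V, q) = (-2/(-5 - (-100)/q))*q = (-2/(-5 + 100/q))*q = -2*q/(-5 + 100/q))
x(102, -292)/(-74663) = ((⅖)*(-292)²/(-20 - 292))/(-74663) = ((⅖)*85264/(-312))*(-1/74663) = ((⅖)*85264*(-1/312))*(-1/74663) = -21316/195*(-1/74663) = 21316/14559285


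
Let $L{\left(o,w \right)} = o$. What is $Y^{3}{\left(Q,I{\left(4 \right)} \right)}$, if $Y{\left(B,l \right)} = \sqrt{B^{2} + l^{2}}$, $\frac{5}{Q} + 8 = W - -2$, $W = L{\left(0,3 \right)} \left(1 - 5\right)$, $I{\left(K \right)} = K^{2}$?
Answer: $\frac{9241 \sqrt{9241}}{216} \approx 4112.7$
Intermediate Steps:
$W = 0$ ($W = 0 \left(1 - 5\right) = 0 \left(-4\right) = 0$)
$Q = - \frac{5}{6}$ ($Q = \frac{5}{-8 + \left(0 - -2\right)} = \frac{5}{-8 + \left(0 + 2\right)} = \frac{5}{-8 + 2} = \frac{5}{-6} = 5 \left(- \frac{1}{6}\right) = - \frac{5}{6} \approx -0.83333$)
$Y^{3}{\left(Q,I{\left(4 \right)} \right)} = \left(\sqrt{\left(- \frac{5}{6}\right)^{2} + \left(4^{2}\right)^{2}}\right)^{3} = \left(\sqrt{\frac{25}{36} + 16^{2}}\right)^{3} = \left(\sqrt{\frac{25}{36} + 256}\right)^{3} = \left(\sqrt{\frac{9241}{36}}\right)^{3} = \left(\frac{\sqrt{9241}}{6}\right)^{3} = \frac{9241 \sqrt{9241}}{216}$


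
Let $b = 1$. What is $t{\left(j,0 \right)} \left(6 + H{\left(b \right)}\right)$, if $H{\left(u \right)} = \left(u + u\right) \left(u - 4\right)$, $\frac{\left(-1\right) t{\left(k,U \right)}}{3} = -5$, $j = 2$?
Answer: $0$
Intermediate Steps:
$t{\left(k,U \right)} = 15$ ($t{\left(k,U \right)} = \left(-3\right) \left(-5\right) = 15$)
$H{\left(u \right)} = 2 u \left(-4 + u\right)$
$t{\left(j,0 \right)} \left(6 + H{\left(b \right)}\right) = 15 \left(6 + 2 \cdot 1 \left(-4 + 1\right)\right) = 15 \left(6 + 2 \cdot 1 \left(-3\right)\right) = 15 \left(6 - 6\right) = 15 \cdot 0 = 0$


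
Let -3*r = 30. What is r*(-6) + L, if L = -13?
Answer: 47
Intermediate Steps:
r = -10 (r = -⅓*30 = -10)
r*(-6) + L = -10*(-6) - 13 = 60 - 13 = 47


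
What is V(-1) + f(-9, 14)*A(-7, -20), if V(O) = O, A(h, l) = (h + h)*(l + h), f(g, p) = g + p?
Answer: 1889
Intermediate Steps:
A(h, l) = 2*h*(h + l) (A(h, l) = (2*h)*(h + l) = 2*h*(h + l))
V(-1) + f(-9, 14)*A(-7, -20) = -1 + (-9 + 14)*(2*(-7)*(-7 - 20)) = -1 + 5*(2*(-7)*(-27)) = -1 + 5*378 = -1 + 1890 = 1889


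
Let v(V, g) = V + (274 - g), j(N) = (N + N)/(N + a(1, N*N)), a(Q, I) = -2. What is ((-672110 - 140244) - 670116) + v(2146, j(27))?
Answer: -37001304/25 ≈ -1.4801e+6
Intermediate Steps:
j(N) = 2*N/(-2 + N) (j(N) = (N + N)/(N - 2) = (2*N)/(-2 + N) = 2*N/(-2 + N))
v(V, g) = 274 + V - g
((-672110 - 140244) - 670116) + v(2146, j(27)) = ((-672110 - 140244) - 670116) + (274 + 2146 - 2*27/(-2 + 27)) = (-812354 - 670116) + (274 + 2146 - 2*27/25) = -1482470 + (274 + 2146 - 2*27/25) = -1482470 + (274 + 2146 - 1*54/25) = -1482470 + (274 + 2146 - 54/25) = -1482470 + 60446/25 = -37001304/25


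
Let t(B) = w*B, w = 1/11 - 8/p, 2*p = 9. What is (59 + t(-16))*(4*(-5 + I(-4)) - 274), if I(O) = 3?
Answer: -800222/33 ≈ -24249.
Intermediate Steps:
p = 9/2 (p = (½)*9 = 9/2 ≈ 4.5000)
w = -167/99 (w = 1/11 - 8/9/2 = 1*(1/11) - 8*2/9 = 1/11 - 16/9 = -167/99 ≈ -1.6869)
t(B) = -167*B/99
(59 + t(-16))*(4*(-5 + I(-4)) - 274) = (59 - 167/99*(-16))*(4*(-5 + 3) - 274) = (59 + 2672/99)*(4*(-2) - 274) = 8513*(-8 - 274)/99 = (8513/99)*(-282) = -800222/33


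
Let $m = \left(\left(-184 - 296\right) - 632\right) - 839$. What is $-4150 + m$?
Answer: $-6101$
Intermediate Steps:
$m = -1951$ ($m = \left(-480 - 632\right) - 839 = -1112 - 839 = -1951$)
$-4150 + m = -4150 - 1951 = -6101$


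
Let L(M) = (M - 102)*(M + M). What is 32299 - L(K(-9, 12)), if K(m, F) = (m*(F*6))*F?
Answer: -122486357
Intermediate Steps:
K(m, F) = 6*m*F² (K(m, F) = (m*(6*F))*F = (6*F*m)*F = 6*m*F²)
L(M) = 2*M*(-102 + M) (L(M) = (-102 + M)*(2*M) = 2*M*(-102 + M))
32299 - L(K(-9, 12)) = 32299 - 2*6*(-9)*12²*(-102 + 6*(-9)*12²) = 32299 - 2*6*(-9)*144*(-102 + 6*(-9)*144) = 32299 - 2*(-7776)*(-102 - 7776) = 32299 - 2*(-7776)*(-7878) = 32299 - 1*122518656 = 32299 - 122518656 = -122486357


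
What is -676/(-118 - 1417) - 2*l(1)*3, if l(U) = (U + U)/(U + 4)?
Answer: -3008/1535 ≈ -1.9596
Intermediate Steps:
l(U) = 2*U/(4 + U) (l(U) = (2*U)/(4 + U) = 2*U/(4 + U))
-676/(-118 - 1417) - 2*l(1)*3 = -676/(-118 - 1417) - 4/(4 + 1)*3 = -676/(-1535) - 4/5*3 = -1/1535*(-676) - 4/5*3 = 676/1535 - 2*⅖*3 = 676/1535 - ⅘*3 = 676/1535 - 12/5 = -3008/1535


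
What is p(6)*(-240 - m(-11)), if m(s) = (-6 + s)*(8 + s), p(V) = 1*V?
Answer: -1746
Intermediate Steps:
p(V) = V
p(6)*(-240 - m(-11)) = 6*(-240 - (-48 + (-11)² + 2*(-11))) = 6*(-240 - (-48 + 121 - 22)) = 6*(-240 - 1*51) = 6*(-240 - 51) = 6*(-291) = -1746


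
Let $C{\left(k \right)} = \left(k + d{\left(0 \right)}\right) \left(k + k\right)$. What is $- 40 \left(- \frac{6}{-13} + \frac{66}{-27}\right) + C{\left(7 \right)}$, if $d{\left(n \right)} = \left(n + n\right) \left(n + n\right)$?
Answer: $\frac{20746}{117} \approx 177.32$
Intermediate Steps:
$d{\left(n \right)} = 4 n^{2}$ ($d{\left(n \right)} = 2 n 2 n = 4 n^{2}$)
$C{\left(k \right)} = 2 k^{2}$ ($C{\left(k \right)} = \left(k + 4 \cdot 0^{2}\right) \left(k + k\right) = \left(k + 4 \cdot 0\right) 2 k = \left(k + 0\right) 2 k = k 2 k = 2 k^{2}$)
$- 40 \left(- \frac{6}{-13} + \frac{66}{-27}\right) + C{\left(7 \right)} = - 40 \left(- \frac{6}{-13} + \frac{66}{-27}\right) + 2 \cdot 7^{2} = - 40 \left(\left(-6\right) \left(- \frac{1}{13}\right) + 66 \left(- \frac{1}{27}\right)\right) + 2 \cdot 49 = - 40 \left(\frac{6}{13} - \frac{22}{9}\right) + 98 = \left(-40\right) \left(- \frac{232}{117}\right) + 98 = \frac{9280}{117} + 98 = \frac{20746}{117}$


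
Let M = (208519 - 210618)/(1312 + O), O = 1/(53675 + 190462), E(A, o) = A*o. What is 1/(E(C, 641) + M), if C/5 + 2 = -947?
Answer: -320307745/974230932709588 ≈ -3.2878e-7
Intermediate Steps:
C = -4745 (C = -10 + 5*(-947) = -10 - 4735 = -4745)
O = 1/244137 ≈ 4.0961e-6
M = -512443563/320307745 (M = (208519 - 210618)/(1312 + 1/244137) = -2099/320307745/244137 = -2099*244137/320307745 = -512443563/320307745 ≈ -1.5998)
1/(E(C, 641) + M) = 1/(-4745*641 - 512443563/320307745) = 1/(-3041545 - 512443563/320307745) = 1/(-974230932709588/320307745) = -320307745/974230932709588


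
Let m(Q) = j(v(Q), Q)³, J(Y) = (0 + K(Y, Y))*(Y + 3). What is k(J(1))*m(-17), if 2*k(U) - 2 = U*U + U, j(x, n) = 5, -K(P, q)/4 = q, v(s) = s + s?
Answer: 15125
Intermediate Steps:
v(s) = 2*s
K(P, q) = -4*q
J(Y) = -4*Y*(3 + Y) (J(Y) = (0 - 4*Y)*(Y + 3) = (-4*Y)*(3 + Y) = -4*Y*(3 + Y))
m(Q) = 125 (m(Q) = 5³ = 125)
k(U) = 1 + U/2 + U²/2 (k(U) = 1 + (U*U + U)/2 = 1 + (U² + U)/2 = 1 + (U + U²)/2 = 1 + (U/2 + U²/2) = 1 + U/2 + U²/2)
k(J(1))*m(-17) = (1 + (-4*1*(3 + 1))/2 + (-4*1*(3 + 1))²/2)*125 = (1 + (-4*1*4)/2 + (-4*1*4)²/2)*125 = (1 + (½)*(-16) + (½)*(-16)²)*125 = (1 - 8 + (½)*256)*125 = (1 - 8 + 128)*125 = 121*125 = 15125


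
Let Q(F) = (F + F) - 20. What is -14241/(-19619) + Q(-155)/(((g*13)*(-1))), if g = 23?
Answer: 466623/255047 ≈ 1.8296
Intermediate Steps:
Q(F) = -20 + 2*F (Q(F) = 2*F - 20 = -20 + 2*F)
-14241/(-19619) + Q(-155)/(((g*13)*(-1))) = -14241/(-19619) + (-20 + 2*(-155))/(((23*13)*(-1))) = -14241*(-1/19619) + (-20 - 310)/((299*(-1))) = 14241/19619 - 330/(-299) = 14241/19619 - 330*(-1/299) = 14241/19619 + 330/299 = 466623/255047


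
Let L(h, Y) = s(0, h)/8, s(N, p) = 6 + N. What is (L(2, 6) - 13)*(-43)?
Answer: 2107/4 ≈ 526.75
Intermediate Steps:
L(h, Y) = ¾ (L(h, Y) = (6 + 0)/8 = 6*(⅛) = ¾)
(L(2, 6) - 13)*(-43) = (¾ - 13)*(-43) = -49/4*(-43) = 2107/4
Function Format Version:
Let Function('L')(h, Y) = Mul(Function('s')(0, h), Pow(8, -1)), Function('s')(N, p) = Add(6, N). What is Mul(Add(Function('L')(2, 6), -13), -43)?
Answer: Rational(2107, 4) ≈ 526.75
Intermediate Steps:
Function('L')(h, Y) = Rational(3, 4) (Function('L')(h, Y) = Mul(Add(6, 0), Pow(8, -1)) = Mul(6, Rational(1, 8)) = Rational(3, 4))
Mul(Add(Function('L')(2, 6), -13), -43) = Mul(Add(Rational(3, 4), -13), -43) = Mul(Rational(-49, 4), -43) = Rational(2107, 4)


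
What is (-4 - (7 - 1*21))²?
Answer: 100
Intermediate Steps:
(-4 - (7 - 1*21))² = (-4 - (7 - 21))² = (-4 - 1*(-14))² = (-4 + 14)² = 10² = 100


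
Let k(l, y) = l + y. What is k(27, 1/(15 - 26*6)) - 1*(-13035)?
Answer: 1841741/141 ≈ 13062.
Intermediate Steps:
k(27, 1/(15 - 26*6)) - 1*(-13035) = (27 + 1/(15 - 26*6)) - 1*(-13035) = (27 + 1/(15 - 156)) + 13035 = (27 + 1/(-141)) + 13035 = (27 - 1/141) + 13035 = 3806/141 + 13035 = 1841741/141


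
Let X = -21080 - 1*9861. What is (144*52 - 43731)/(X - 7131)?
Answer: 36243/38072 ≈ 0.95196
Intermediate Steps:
X = -30941 (X = -21080 - 9861 = -30941)
(144*52 - 43731)/(X - 7131) = (144*52 - 43731)/(-30941 - 7131) = (7488 - 43731)/(-38072) = -36243*(-1/38072) = 36243/38072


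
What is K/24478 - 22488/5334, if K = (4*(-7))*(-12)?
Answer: -45722420/10880471 ≈ -4.2022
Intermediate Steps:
K = 336 (K = -28*(-12) = 336)
K/24478 - 22488/5334 = 336/24478 - 22488/5334 = 336*(1/24478) - 22488*1/5334 = 168/12239 - 3748/889 = -45722420/10880471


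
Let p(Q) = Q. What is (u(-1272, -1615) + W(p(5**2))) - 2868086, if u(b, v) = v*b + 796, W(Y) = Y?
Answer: -812985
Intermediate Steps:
u(b, v) = 796 + b*v (u(b, v) = b*v + 796 = 796 + b*v)
(u(-1272, -1615) + W(p(5**2))) - 2868086 = ((796 - 1272*(-1615)) + 5**2) - 2868086 = ((796 + 2054280) + 25) - 2868086 = (2055076 + 25) - 2868086 = 2055101 - 2868086 = -812985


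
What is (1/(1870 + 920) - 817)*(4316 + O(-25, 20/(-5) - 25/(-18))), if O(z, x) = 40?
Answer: -551621818/155 ≈ -3.5589e+6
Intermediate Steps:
(1/(1870 + 920) - 817)*(4316 + O(-25, 20/(-5) - 25/(-18))) = (1/(1870 + 920) - 817)*(4316 + 40) = (1/2790 - 817)*4356 = -2279429/2790*4356 = -551621818/155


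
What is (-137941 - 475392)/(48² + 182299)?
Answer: -613333/184603 ≈ -3.3224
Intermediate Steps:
(-137941 - 475392)/(48² + 182299) = -613333/(2304 + 182299) = -613333/184603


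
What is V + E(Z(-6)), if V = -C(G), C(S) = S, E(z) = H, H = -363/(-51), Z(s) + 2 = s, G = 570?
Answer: -9569/17 ≈ -562.88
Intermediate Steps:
Z(s) = -2 + s
H = 121/17 (H = -363*(-1/51) = 121/17 ≈ 7.1176)
E(z) = 121/17
V = -570 (V = -1*570 = -570)
V + E(Z(-6)) = -570 + 121/17 = -9569/17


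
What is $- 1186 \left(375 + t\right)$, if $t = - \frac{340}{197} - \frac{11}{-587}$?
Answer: $- \frac{51196313432}{115639} \approx -4.4273 \cdot 10^{5}$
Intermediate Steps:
$t = - \frac{197413}{115639}$ ($t = \left(-340\right) \frac{1}{197} - - \frac{11}{587} = - \frac{340}{197} + \frac{11}{587} = - \frac{197413}{115639} \approx -1.7071$)
$- 1186 \left(375 + t\right) = - 1186 \left(375 - \frac{197413}{115639}\right) = \left(-1186\right) \frac{43167212}{115639} = - \frac{51196313432}{115639}$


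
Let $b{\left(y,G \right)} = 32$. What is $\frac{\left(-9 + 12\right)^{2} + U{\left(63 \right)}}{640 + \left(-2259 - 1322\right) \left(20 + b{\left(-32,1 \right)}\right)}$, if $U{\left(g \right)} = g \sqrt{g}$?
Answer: $- \frac{9}{185572} - \frac{189 \sqrt{7}}{185572} \approx -0.0027431$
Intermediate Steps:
$U{\left(g \right)} = g^{\frac{3}{2}}$
$\frac{\left(-9 + 12\right)^{2} + U{\left(63 \right)}}{640 + \left(-2259 - 1322\right) \left(20 + b{\left(-32,1 \right)}\right)} = \frac{\left(-9 + 12\right)^{2} + 63^{\frac{3}{2}}}{640 + \left(-2259 - 1322\right) \left(20 + 32\right)} = \frac{3^{2} + 189 \sqrt{7}}{640 - 186212} = \frac{9 + 189 \sqrt{7}}{640 - 186212} = \frac{9 + 189 \sqrt{7}}{-185572} = \left(9 + 189 \sqrt{7}\right) \left(- \frac{1}{185572}\right) = - \frac{9}{185572} - \frac{189 \sqrt{7}}{185572}$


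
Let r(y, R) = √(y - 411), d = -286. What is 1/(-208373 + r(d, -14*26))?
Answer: -208373/43419307826 - I*√697/43419307826 ≈ -4.7991e-6 - 6.0804e-10*I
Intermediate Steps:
r(y, R) = √(-411 + y)
1/(-208373 + r(d, -14*26)) = 1/(-208373 + √(-411 - 286)) = 1/(-208373 + √(-697)) = 1/(-208373 + I*√697)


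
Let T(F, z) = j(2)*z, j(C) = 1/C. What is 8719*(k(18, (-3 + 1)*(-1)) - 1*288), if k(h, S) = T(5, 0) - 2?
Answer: -2528510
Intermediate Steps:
T(F, z) = z/2
k(h, S) = -2 (k(h, S) = (½)*0 - 2 = 0 - 2 = -2)
8719*(k(18, (-3 + 1)*(-1)) - 1*288) = 8719*(-2 - 1*288) = 8719*(-2 - 288) = 8719*(-290) = -2528510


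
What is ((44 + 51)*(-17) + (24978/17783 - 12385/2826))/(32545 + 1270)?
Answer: -81311088797/1699364641770 ≈ -0.047848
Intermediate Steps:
((44 + 51)*(-17) + (24978/17783 - 12385/2826))/(32545 + 1270) = (95*(-17) + (24978*(1/17783) - 12385*1/2826))/33815 = (-1615 + (24978/17783 - 12385/2826))*(1/33815) = (-1615 - 149654627/50254758)*(1/33815) = -81311088797/50254758*1/33815 = -81311088797/1699364641770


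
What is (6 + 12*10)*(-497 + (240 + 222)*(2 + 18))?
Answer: 1101618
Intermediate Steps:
(6 + 12*10)*(-497 + (240 + 222)*(2 + 18)) = (6 + 120)*(-497 + 462*20) = 126*(-497 + 9240) = 126*8743 = 1101618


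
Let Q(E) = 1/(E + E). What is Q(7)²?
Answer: 1/196 ≈ 0.0051020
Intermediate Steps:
Q(E) = 1/(2*E)
Q(7)² = ((½)/7)² = ((½)*(⅐))² = (1/14)² = 1/196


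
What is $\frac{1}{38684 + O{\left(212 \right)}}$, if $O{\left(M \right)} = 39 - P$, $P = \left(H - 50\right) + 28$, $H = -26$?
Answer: $\frac{1}{38771} \approx 2.5792 \cdot 10^{-5}$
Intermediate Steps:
$P = -48$ ($P = \left(-26 - 50\right) + 28 = -76 + 28 = -48$)
$O{\left(M \right)} = 87$ ($O{\left(M \right)} = 39 - -48 = 39 + 48 = 87$)
$\frac{1}{38684 + O{\left(212 \right)}} = \frac{1}{38684 + 87} = \frac{1}{38771}$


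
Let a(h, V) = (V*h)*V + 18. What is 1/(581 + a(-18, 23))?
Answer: -1/8923 ≈ -0.00011207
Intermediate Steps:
a(h, V) = 18 + h*V² (a(h, V) = h*V² + 18 = 18 + h*V²)
1/(581 + a(-18, 23)) = 1/(581 + (18 - 18*23²)) = 1/(581 + (18 - 18*529)) = 1/(581 + (18 - 9522)) = 1/(581 - 9504) = 1/(-8923) = -1/8923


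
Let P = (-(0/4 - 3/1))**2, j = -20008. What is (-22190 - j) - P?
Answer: -2191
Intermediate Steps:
P = 9 (P = (-(0*(1/4) - 3*1))**2 = (-(0 - 3))**2 = (-1*(-3))**2 = 3**2 = 9)
(-22190 - j) - P = (-22190 - 1*(-20008)) - 1*9 = (-22190 + 20008) - 9 = -2182 - 9 = -2191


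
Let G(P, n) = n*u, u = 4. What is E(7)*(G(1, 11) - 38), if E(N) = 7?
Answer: 42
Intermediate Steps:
G(P, n) = 4*n (G(P, n) = n*4 = 4*n)
E(7)*(G(1, 11) - 38) = 7*(4*11 - 38) = 7*(44 - 38) = 7*6 = 42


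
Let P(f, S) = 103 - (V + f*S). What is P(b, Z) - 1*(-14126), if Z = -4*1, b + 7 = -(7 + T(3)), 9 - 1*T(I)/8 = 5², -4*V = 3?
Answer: 58743/4 ≈ 14686.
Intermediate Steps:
V = -¾ (V = -¼*3 = -¾ ≈ -0.75000)
T(I) = -128 (T(I) = 72 - 8*5² = 72 - 8*25 = 72 - 200 = -128)
b = 114 (b = -7 - (7 - 128) = -7 - 1*(-121) = -7 + 121 = 114)
Z = -4
P(f, S) = 415/4 - S*f (P(f, S) = 103 - (-¾ + f*S) = 103 - (-¾ + S*f) = 103 + (¾ - S*f) = 415/4 - S*f)
P(b, Z) - 1*(-14126) = (415/4 - 1*(-4)*114) - 1*(-14126) = (415/4 + 456) + 14126 = 2239/4 + 14126 = 58743/4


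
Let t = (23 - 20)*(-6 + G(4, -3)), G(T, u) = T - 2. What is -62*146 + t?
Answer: -9064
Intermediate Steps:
G(T, u) = -2 + T
t = -12 (t = (23 - 20)*(-6 + (-2 + 4)) = 3*(-6 + 2) = 3*(-4) = -12)
-62*146 + t = -62*146 - 12 = -9052 - 12 = -9064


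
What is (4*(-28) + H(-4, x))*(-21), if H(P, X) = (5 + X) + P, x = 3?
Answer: 2268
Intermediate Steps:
H(P, X) = 5 + P + X
(4*(-28) + H(-4, x))*(-21) = (4*(-28) + (5 - 4 + 3))*(-21) = (-112 + 4)*(-21) = -108*(-21) = 2268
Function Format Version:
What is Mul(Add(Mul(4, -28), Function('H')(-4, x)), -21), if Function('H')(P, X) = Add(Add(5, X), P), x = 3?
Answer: 2268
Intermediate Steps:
Function('H')(P, X) = Add(5, P, X)
Mul(Add(Mul(4, -28), Function('H')(-4, x)), -21) = Mul(Add(Mul(4, -28), Add(5, -4, 3)), -21) = Mul(Add(-112, 4), -21) = Mul(-108, -21) = 2268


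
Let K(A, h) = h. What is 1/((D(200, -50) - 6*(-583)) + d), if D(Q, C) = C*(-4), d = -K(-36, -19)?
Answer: 1/3717 ≈ 0.00026903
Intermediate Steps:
d = 19 (d = -1*(-19) = 19)
D(Q, C) = -4*C
1/((D(200, -50) - 6*(-583)) + d) = 1/((-4*(-50) - 6*(-583)) + 19) = 1/((200 + 3498) + 19) = 1/(3698 + 19) = 1/3717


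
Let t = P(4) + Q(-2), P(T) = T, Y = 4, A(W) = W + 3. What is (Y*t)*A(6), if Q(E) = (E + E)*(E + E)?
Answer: 720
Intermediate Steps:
A(W) = 3 + W
Q(E) = 4*E² (Q(E) = (2*E)*(2*E) = 4*E²)
t = 20 (t = 4 + 4*(-2)² = 4 + 4*4 = 4 + 16 = 20)
(Y*t)*A(6) = (4*20)*(3 + 6) = 80*9 = 720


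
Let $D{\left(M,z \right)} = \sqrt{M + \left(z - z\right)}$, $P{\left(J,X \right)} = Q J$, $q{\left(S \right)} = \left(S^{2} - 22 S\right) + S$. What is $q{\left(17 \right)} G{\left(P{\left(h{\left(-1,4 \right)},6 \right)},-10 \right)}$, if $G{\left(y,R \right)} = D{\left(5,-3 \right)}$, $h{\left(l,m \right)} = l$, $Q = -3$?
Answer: $- 68 \sqrt{5} \approx -152.05$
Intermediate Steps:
$q{\left(S \right)} = S^{2} - 21 S$
$P{\left(J,X \right)} = - 3 J$
$D{\left(M,z \right)} = \sqrt{M}$ ($D{\left(M,z \right)} = \sqrt{M + 0} = \sqrt{M}$)
$G{\left(y,R \right)} = \sqrt{5}$
$q{\left(17 \right)} G{\left(P{\left(h{\left(-1,4 \right)},6 \right)},-10 \right)} = 17 \left(-21 + 17\right) \sqrt{5} = 17 \left(-4\right) \sqrt{5} = - 68 \sqrt{5}$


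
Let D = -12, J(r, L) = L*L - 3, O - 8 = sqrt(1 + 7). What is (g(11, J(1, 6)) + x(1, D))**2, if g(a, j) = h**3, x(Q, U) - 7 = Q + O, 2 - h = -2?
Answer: 6408 + 320*sqrt(2) ≈ 6860.5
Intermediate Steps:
h = 4 (h = 2 - 1*(-2) = 2 + 2 = 4)
O = 8 + 2*sqrt(2) (O = 8 + sqrt(1 + 7) = 8 + sqrt(8) = 8 + 2*sqrt(2) ≈ 10.828)
J(r, L) = -3 + L**2 (J(r, L) = L**2 - 3 = -3 + L**2)
x(Q, U) = 15 + Q + 2*sqrt(2) (x(Q, U) = 7 + (Q + (8 + 2*sqrt(2))) = 7 + (8 + Q + 2*sqrt(2)) = 15 + Q + 2*sqrt(2))
g(a, j) = 64 (g(a, j) = 4**3 = 64)
(g(11, J(1, 6)) + x(1, D))**2 = (64 + (15 + 1 + 2*sqrt(2)))**2 = (64 + (16 + 2*sqrt(2)))**2 = (80 + 2*sqrt(2))**2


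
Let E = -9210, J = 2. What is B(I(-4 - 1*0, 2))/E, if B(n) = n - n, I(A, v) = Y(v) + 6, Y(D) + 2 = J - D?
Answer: 0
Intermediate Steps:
Y(D) = -D (Y(D) = -2 + (2 - D) = -D)
I(A, v) = 6 - v (I(A, v) = -v + 6 = 6 - v)
B(n) = 0
B(I(-4 - 1*0, 2))/E = 0/(-9210) = 0*(-1/9210) = 0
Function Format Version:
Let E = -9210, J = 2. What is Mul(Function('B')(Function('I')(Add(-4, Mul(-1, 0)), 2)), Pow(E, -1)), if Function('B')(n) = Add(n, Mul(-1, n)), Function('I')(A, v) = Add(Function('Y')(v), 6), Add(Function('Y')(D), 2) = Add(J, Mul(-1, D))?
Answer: 0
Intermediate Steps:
Function('Y')(D) = Mul(-1, D) (Function('Y')(D) = Add(-2, Add(2, Mul(-1, D))) = Mul(-1, D))
Function('I')(A, v) = Add(6, Mul(-1, v)) (Function('I')(A, v) = Add(Mul(-1, v), 6) = Add(6, Mul(-1, v)))
Function('B')(n) = 0
Mul(Function('B')(Function('I')(Add(-4, Mul(-1, 0)), 2)), Pow(E, -1)) = Mul(0, Pow(-9210, -1)) = Mul(0, Rational(-1, 9210)) = 0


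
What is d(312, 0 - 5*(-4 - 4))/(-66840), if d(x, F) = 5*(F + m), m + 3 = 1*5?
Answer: -7/2228 ≈ -0.0031418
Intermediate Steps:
m = 2 (m = -3 + 1*5 = -3 + 5 = 2)
d(x, F) = 10 + 5*F (d(x, F) = 5*(F + 2) = 5*(2 + F) = 10 + 5*F)
d(312, 0 - 5*(-4 - 4))/(-66840) = (10 + 5*(0 - 5*(-4 - 4)))/(-66840) = (10 + 5*(0 - 5*(-8)))*(-1/66840) = (10 + 5*(0 + 40))*(-1/66840) = (10 + 5*40)*(-1/66840) = (10 + 200)*(-1/66840) = 210*(-1/66840) = -7/2228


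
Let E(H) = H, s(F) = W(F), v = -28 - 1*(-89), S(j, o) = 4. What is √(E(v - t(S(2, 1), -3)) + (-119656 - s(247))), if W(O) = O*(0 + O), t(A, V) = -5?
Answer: I*√180599 ≈ 424.97*I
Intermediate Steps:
W(O) = O² (W(O) = O*O = O²)
v = 61 (v = -28 + 89 = 61)
s(F) = F²
√(E(v - t(S(2, 1), -3)) + (-119656 - s(247))) = √((61 - 1*(-5)) + (-119656 - 1*247²)) = √((61 + 5) + (-119656 - 1*61009)) = √(66 + (-119656 - 61009)) = √(66 - 180665) = √(-180599) = I*√180599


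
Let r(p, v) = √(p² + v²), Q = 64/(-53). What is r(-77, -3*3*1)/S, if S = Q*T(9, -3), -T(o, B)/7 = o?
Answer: 53*√6010/4032 ≈ 1.0190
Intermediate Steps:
Q = -64/53 (Q = 64*(-1/53) = -64/53 ≈ -1.2075)
T(o, B) = -7*o
S = 4032/53 (S = -(-448)*9/53 = -64/53*(-63) = 4032/53 ≈ 76.075)
r(-77, -3*3*1)/S = √((-77)² + (-3*3*1)²)/(4032/53) = √(5929 + (-9*1)²)*(53/4032) = √(5929 + (-9)²)*(53/4032) = √(5929 + 81)*(53/4032) = √6010*(53/4032) = 53*√6010/4032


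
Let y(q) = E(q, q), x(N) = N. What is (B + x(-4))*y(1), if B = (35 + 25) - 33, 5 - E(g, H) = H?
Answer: 92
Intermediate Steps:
E(g, H) = 5 - H
y(q) = 5 - q
B = 27 (B = 60 - 33 = 27)
(B + x(-4))*y(1) = (27 - 4)*(5 - 1*1) = 23*(5 - 1) = 23*4 = 92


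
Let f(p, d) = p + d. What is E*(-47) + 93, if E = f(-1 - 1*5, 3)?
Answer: 234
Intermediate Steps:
f(p, d) = d + p
E = -3 (E = 3 + (-1 - 1*5) = 3 + (-1 - 5) = 3 - 6 = -3)
E*(-47) + 93 = -3*(-47) + 93 = 141 + 93 = 234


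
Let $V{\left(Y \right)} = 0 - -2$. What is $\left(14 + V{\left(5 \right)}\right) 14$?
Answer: $224$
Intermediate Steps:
$V{\left(Y \right)} = 2$ ($V{\left(Y \right)} = 0 + 2 = 2$)
$\left(14 + V{\left(5 \right)}\right) 14 = \left(14 + 2\right) 14 = 16 \cdot 14 = 224$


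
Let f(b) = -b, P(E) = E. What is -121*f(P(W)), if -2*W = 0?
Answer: 0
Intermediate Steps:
W = 0 (W = -½*0 = 0)
-121*f(P(W)) = -(-121)*0 = -121*0 = 0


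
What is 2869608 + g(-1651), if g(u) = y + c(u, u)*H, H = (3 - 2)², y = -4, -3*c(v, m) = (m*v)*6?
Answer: -2581998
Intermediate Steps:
c(v, m) = -2*m*v (c(v, m) = -m*v*6/3 = -2*m*v)
H = 1 (H = 1² = 1)
g(u) = -4 - 2*u² (g(u) = -4 - 2*u*u*1 = -4 - 2*u²*1 = -4 - 2*u²)
2869608 + g(-1651) = 2869608 + (-4 - 2*(-1651)²) = 2869608 + (-4 - 2*2725801) = 2869608 + (-4 - 5451602) = 2869608 - 5451606 = -2581998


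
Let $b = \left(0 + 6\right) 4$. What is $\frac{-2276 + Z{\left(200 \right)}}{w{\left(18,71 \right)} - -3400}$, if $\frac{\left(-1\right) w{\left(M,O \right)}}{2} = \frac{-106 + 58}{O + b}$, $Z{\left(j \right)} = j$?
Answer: $- \frac{49305}{80774} \approx -0.61041$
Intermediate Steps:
$b = 24$ ($b = 6 \cdot 4 = 24$)
$w{\left(M,O \right)} = \frac{96}{24 + O}$ ($w{\left(M,O \right)} = - 2 \frac{-106 + 58}{O + 24} = - 2 \left(- \frac{48}{24 + O}\right) = \frac{96}{24 + O}$)
$\frac{-2276 + Z{\left(200 \right)}}{w{\left(18,71 \right)} - -3400} = \frac{-2276 + 200}{\frac{96}{24 + 71} - -3400} = - \frac{2076}{\frac{96}{95} + 3400} = - \frac{2076}{\frac{323096}{95}} = \left(-2076\right) \frac{95}{323096} = - \frac{49305}{80774}$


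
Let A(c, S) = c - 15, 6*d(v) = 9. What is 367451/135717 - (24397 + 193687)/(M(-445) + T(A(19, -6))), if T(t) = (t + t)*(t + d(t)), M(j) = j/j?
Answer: -9860390311/2035755 ≈ -4843.6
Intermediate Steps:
d(v) = 3/2 (d(v) = (⅙)*9 = 3/2)
A(c, S) = -15 + c
M(j) = 1
T(t) = 2*t*(3/2 + t) (T(t) = (t + t)*(t + 3/2) = (2*t)*(3/2 + t) = 2*t*(3/2 + t))
367451/135717 - (24397 + 193687)/(M(-445) + T(A(19, -6))) = 367451/135717 - (24397 + 193687)/(1 + (-15 + 19)*(3 + 2*(-15 + 19))) = 367451*(1/135717) - 218084/(1 + 4*(3 + 2*4)) = 367451/135717 - 218084/(1 + 4*(3 + 8)) = 367451/135717 - 218084/(1 + 4*11) = 367451/135717 - 218084/(1 + 44) = 367451/135717 - 218084/45 = -9860390311/2035755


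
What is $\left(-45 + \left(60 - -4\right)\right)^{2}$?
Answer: $361$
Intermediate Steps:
$\left(-45 + \left(60 - -4\right)\right)^{2} = \left(-45 + \left(60 + 4\right)\right)^{2} = \left(-45 + 64\right)^{2} = 19^{2} = 361$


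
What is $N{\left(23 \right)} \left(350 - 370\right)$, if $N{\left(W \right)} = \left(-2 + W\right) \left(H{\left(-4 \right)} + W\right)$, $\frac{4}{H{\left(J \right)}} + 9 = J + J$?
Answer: $- \frac{162540}{17} \approx -9561.2$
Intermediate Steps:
$H{\left(J \right)} = \frac{4}{-9 + 2 J}$ ($H{\left(J \right)} = \frac{4}{-9 + \left(J + J\right)} = \frac{4}{-9 + 2 J}$)
$N{\left(W \right)} = \left(-2 + W\right) \left(- \frac{4}{17} + W\right)$ ($N{\left(W \right)} = \left(-2 + W\right) \left(\frac{4}{-9 + 2 \left(-4\right)} + W\right) = \left(-2 + W\right) \left(\frac{4}{-9 - 8} + W\right) = \left(-2 + W\right) \left(\frac{4}{-17} + W\right) = \left(-2 + W\right) \left(4 \left(- \frac{1}{17}\right) + W\right) = \left(-2 + W\right) \left(- \frac{4}{17} + W\right)$)
$N{\left(23 \right)} \left(350 - 370\right) = \left(\frac{8}{17} + 23^{2} - \frac{874}{17}\right) \left(350 - 370\right) = \left(\frac{8}{17} + 529 - \frac{874}{17}\right) \left(-20\right) = \frac{8127}{17} \left(-20\right) = - \frac{162540}{17}$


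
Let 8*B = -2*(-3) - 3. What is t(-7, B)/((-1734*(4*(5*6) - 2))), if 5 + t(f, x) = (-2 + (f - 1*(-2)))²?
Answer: -11/51153 ≈ -0.00021504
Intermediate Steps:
B = 3/8 (B = (-2*(-3) - 3)/8 = (6 - 3)/8 = (⅛)*3 = 3/8 ≈ 0.37500)
t(f, x) = -5 + f² (t(f, x) = -5 + (-2 + (f - 1*(-2)))² = -5 + (-2 + (f + 2))² = -5 + (-2 + (2 + f))² = -5 + f²)
t(-7, B)/((-1734*(4*(5*6) - 2))) = (-5 + (-7)²)/((-1734*(4*(5*6) - 2))) = (-5 + 49)/((-1734*(4*30 - 2))) = 44/((-1734*(120 - 2))) = 44/((-1734*118)) = 44/(-204612) = 44*(-1/204612) = -11/51153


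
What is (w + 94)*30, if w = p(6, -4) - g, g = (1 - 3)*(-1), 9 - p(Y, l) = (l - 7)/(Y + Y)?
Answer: 6115/2 ≈ 3057.5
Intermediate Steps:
p(Y, l) = 9 - (-7 + l)/(2*Y) (p(Y, l) = 9 - (l - 7)/(Y + Y) = 9 - (-7 + l)/(2*Y))
g = 2 (g = -2*(-1) = 2)
w = 95/12 (w = (½)*(7 - 1*(-4) + 18*6)/6 - 1*2 = (½)*(⅙)*(7 + 4 + 108) - 2 = (½)*(⅙)*119 - 2 = 119/12 - 2 = 95/12 ≈ 7.9167)
(w + 94)*30 = (95/12 + 94)*30 = (1223/12)*30 = 6115/2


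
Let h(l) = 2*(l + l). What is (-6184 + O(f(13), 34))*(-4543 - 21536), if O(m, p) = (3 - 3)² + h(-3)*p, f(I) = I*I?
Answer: 171912768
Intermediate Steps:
h(l) = 4*l (h(l) = 2*(2*l) = 4*l)
f(I) = I²
O(m, p) = -12*p (O(m, p) = (3 - 3)² + (4*(-3))*p = 0² - 12*p = 0 - 12*p = -12*p)
(-6184 + O(f(13), 34))*(-4543 - 21536) = (-6184 - 12*34)*(-4543 - 21536) = (-6184 - 408)*(-26079) = -6592*(-26079) = 171912768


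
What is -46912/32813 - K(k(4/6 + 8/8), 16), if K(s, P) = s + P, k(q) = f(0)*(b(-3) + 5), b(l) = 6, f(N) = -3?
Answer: 510909/32813 ≈ 15.570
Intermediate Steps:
k(q) = -33 (k(q) = -3*(6 + 5) = -3*11 = -33)
K(s, P) = P + s
-46912/32813 - K(k(4/6 + 8/8), 16) = -46912/32813 - (16 - 33) = -46912*1/32813 - 1*(-17) = -46912/32813 + 17 = 510909/32813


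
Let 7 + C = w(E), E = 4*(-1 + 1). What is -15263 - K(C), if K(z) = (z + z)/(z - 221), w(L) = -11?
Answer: -3647893/239 ≈ -15263.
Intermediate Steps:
E = 0 (E = 4*0 = 0)
C = -18 (C = -7 - 11 = -18)
K(z) = 2*z/(-221 + z) (K(z) = (2*z)/(-221 + z) = 2*z/(-221 + z))
-15263 - K(C) = -15263 - 2*(-18)/(-221 - 18) = -15263 - 2*(-18)/(-239) = -15263 - 2*(-18)*(-1)/239 = -15263 - 1*36/239 = -15263 - 36/239 = -3647893/239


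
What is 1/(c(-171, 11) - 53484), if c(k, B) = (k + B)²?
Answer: -1/27884 ≈ -3.5863e-5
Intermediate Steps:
c(k, B) = (B + k)²
1/(c(-171, 11) - 53484) = 1/((11 - 171)² - 53484) = 1/((-160)² - 53484) = 1/(25600 - 53484) = 1/(-27884) = -1/27884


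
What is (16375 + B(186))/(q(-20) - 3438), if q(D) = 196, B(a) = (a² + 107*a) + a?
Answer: -71059/3242 ≈ -21.918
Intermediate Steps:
B(a) = a² + 108*a
(16375 + B(186))/(q(-20) - 3438) = (16375 + 186*(108 + 186))/(196 - 3438) = (16375 + 186*294)/(-3242) = (16375 + 54684)*(-1/3242) = 71059*(-1/3242) = -71059/3242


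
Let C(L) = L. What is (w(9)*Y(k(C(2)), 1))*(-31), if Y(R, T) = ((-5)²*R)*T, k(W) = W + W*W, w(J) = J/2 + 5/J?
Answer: -70525/3 ≈ -23508.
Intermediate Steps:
w(J) = J/2 + 5/J (w(J) = J*(½) + 5/J = J/2 + 5/J)
k(W) = W + W²
Y(R, T) = 25*R*T (Y(R, T) = (25*R)*T = 25*R*T)
(w(9)*Y(k(C(2)), 1))*(-31) = (((½)*9 + 5/9)*(25*(2*(1 + 2))*1))*(-31) = ((9/2 + 5*(⅑))*(25*(2*3)*1))*(-31) = ((9/2 + 5/9)*(25*6*1))*(-31) = ((91/18)*150)*(-31) = (2275/3)*(-31) = -70525/3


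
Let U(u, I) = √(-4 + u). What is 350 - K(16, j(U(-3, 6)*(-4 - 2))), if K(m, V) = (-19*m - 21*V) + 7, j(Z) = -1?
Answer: 626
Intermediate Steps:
K(m, V) = 7 - 21*V - 19*m (K(m, V) = (-21*V - 19*m) + 7 = 7 - 21*V - 19*m)
350 - K(16, j(U(-3, 6)*(-4 - 2))) = 350 - (7 - 21*(-1) - 19*16) = 350 - (7 + 21 - 304) = 350 - 1*(-276) = 350 + 276 = 626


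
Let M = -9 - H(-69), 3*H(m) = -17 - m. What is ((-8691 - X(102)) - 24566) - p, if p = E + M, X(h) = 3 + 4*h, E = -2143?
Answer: -94496/3 ≈ -31499.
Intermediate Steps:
H(m) = -17/3 - m/3 (H(m) = (-17 - m)/3 = -17/3 - m/3)
M = -79/3 (M = -9 - (-17/3 - ⅓*(-69)) = -9 - (-17/3 + 23) = -9 - 1*52/3 = -9 - 52/3 = -79/3 ≈ -26.333)
p = -6508/3 (p = -2143 - 79/3 = -6508/3 ≈ -2169.3)
((-8691 - X(102)) - 24566) - p = ((-8691 - (3 + 4*102)) - 24566) - 1*(-6508/3) = ((-8691 - (3 + 408)) - 24566) + 6508/3 = ((-8691 - 1*411) - 24566) + 6508/3 = ((-8691 - 411) - 24566) + 6508/3 = (-9102 - 24566) + 6508/3 = -33668 + 6508/3 = -94496/3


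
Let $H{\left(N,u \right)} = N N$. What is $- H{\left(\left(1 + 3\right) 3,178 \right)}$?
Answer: $-144$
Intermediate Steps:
$H{\left(N,u \right)} = N^{2}$
$- H{\left(\left(1 + 3\right) 3,178 \right)} = - \left(\left(1 + 3\right) 3\right)^{2} = - \left(4 \cdot 3\right)^{2} = - 12^{2} = \left(-1\right) 144 = -144$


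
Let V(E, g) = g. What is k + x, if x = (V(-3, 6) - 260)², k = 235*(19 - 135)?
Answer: 37256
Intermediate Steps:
k = -27260 (k = 235*(-116) = -27260)
x = 64516 (x = (6 - 260)² = (-254)² = 64516)
k + x = -27260 + 64516 = 37256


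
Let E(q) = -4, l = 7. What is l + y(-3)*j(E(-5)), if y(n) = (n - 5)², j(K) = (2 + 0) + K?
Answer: -121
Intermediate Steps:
j(K) = 2 + K
y(n) = (-5 + n)²
l + y(-3)*j(E(-5)) = 7 + (-5 - 3)²*(2 - 4) = 7 + (-8)²*(-2) = 7 + 64*(-2) = 7 - 128 = -121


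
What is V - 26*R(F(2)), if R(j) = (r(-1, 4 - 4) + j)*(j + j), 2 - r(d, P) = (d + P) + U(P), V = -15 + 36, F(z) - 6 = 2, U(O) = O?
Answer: -4555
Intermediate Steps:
F(z) = 8 (F(z) = 6 + 2 = 8)
V = 21
r(d, P) = 2 - d - 2*P (r(d, P) = 2 - ((d + P) + P) = 2 - ((P + d) + P) = 2 - (d + 2*P) = 2 + (-d - 2*P) = 2 - d - 2*P)
R(j) = 2*j*(3 + j) (R(j) = ((2 - 1*(-1) - 2*(4 - 4)) + j)*(j + j) = ((2 + 1 - 2*0) + j)*(2*j) = ((2 + 1 + 0) + j)*(2*j) = (3 + j)*(2*j) = 2*j*(3 + j))
V - 26*R(F(2)) = 21 - 52*8*(3 + 8) = 21 - 52*8*11 = 21 - 26*176 = 21 - 4576 = -4555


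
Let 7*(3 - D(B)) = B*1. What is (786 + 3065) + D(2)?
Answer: 26976/7 ≈ 3853.7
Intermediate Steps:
D(B) = 3 - B/7
(786 + 3065) + D(2) = (786 + 3065) + (3 - ⅐*2) = 3851 + (3 - 2/7) = 3851 + 19/7 = 26976/7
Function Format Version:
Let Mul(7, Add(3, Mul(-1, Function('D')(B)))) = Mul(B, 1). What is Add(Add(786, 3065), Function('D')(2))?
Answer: Rational(26976, 7) ≈ 3853.7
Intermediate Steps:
Function('D')(B) = Add(3, Mul(Rational(-1, 7), B)) (Function('D')(B) = Add(3, Mul(Rational(-1, 7), Mul(B, 1))) = Add(3, Mul(Rational(-1, 7), B)))
Add(Add(786, 3065), Function('D')(2)) = Add(Add(786, 3065), Add(3, Mul(Rational(-1, 7), 2))) = Add(3851, Add(3, Rational(-2, 7))) = Add(3851, Rational(19, 7)) = Rational(26976, 7)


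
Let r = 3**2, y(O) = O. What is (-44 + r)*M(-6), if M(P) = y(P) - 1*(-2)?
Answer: 140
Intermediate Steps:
r = 9
M(P) = 2 + P (M(P) = P - 1*(-2) = P + 2 = 2 + P)
(-44 + r)*M(-6) = (-44 + 9)*(2 - 6) = -35*(-4) = 140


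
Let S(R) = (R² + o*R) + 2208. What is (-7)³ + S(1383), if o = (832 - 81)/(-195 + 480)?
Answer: 182228841/95 ≈ 1.9182e+6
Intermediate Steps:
o = 751/285 ≈ 2.6351
S(R) = 2208 + R² + 751*R/285 (S(R) = (R² + 751*R/285) + 2208 = 2208 + R² + 751*R/285)
(-7)³ + S(1383) = (-7)³ + (2208 + 1383² + (751/285)*1383) = -343 + (2208 + 1912689 + 346211/95) = -343 + 182261426/95 = 182228841/95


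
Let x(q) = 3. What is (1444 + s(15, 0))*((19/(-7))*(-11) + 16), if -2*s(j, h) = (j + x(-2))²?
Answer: 411522/7 ≈ 58789.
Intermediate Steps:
s(j, h) = -(3 + j)²/2 (s(j, h) = -(j + 3)²/2 = -(3 + j)²/2)
(1444 + s(15, 0))*((19/(-7))*(-11) + 16) = (1444 - (3 + 15)²/2)*((19/(-7))*(-11) + 16) = (1444 - ½*18²)*((19*(-⅐))*(-11) + 16) = (1444 - ½*324)*(-19/7*(-11) + 16) = (1444 - 162)*(209/7 + 16) = 1282*(321/7) = 411522/7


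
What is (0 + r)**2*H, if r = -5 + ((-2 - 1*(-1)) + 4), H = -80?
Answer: -320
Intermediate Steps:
r = -2 (r = -5 + ((-2 + 1) + 4) = -5 + (-1 + 4) = -5 + 3 = -2)
(0 + r)**2*H = (0 - 2)**2*(-80) = (-2)**2*(-80) = 4*(-80) = -320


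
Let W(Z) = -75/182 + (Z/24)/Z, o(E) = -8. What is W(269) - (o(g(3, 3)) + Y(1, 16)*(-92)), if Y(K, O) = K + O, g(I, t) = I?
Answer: 3432439/2184 ≈ 1571.6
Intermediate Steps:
W(Z) = -809/2184 (W(Z) = -75*1/182 + (Z*(1/24))/Z = -75/182 + (Z/24)/Z = -75/182 + 1/24 = -809/2184)
W(269) - (o(g(3, 3)) + Y(1, 16)*(-92)) = -809/2184 - (-8 + (1 + 16)*(-92)) = -809/2184 - (-8 + 17*(-92)) = -809/2184 - (-8 - 1564) = -809/2184 - 1*(-1572) = -809/2184 + 1572 = 3432439/2184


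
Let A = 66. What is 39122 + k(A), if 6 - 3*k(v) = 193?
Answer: 117179/3 ≈ 39060.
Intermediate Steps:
k(v) = -187/3 (k(v) = 2 - ⅓*193 = 2 - 193/3 = -187/3)
39122 + k(A) = 39122 - 187/3 = 117179/3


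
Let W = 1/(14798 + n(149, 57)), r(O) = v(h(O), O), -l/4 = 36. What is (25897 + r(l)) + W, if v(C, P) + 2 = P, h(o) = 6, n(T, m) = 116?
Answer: 384050415/14914 ≈ 25751.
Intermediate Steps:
l = -144 (l = -4*36 = -144)
v(C, P) = -2 + P
r(O) = -2 + O
W = 1/14914 (W = 1/(14798 + 116) = 1/14914 ≈ 6.7051e-5)
(25897 + r(l)) + W = (25897 + (-2 - 144)) + 1/14914 = (25897 - 146) + 1/14914 = 25751 + 1/14914 = 384050415/14914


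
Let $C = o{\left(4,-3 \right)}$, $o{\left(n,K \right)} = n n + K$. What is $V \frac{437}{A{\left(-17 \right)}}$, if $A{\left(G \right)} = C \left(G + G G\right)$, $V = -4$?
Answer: $- \frac{437}{884} \approx -0.49434$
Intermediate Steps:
$o{\left(n,K \right)} = K + n^{2}$ ($o{\left(n,K \right)} = n^{2} + K = K + n^{2}$)
$C = 13$ ($C = -3 + 4^{2} = -3 + 16 = 13$)
$A{\left(G \right)} = 13 G + 13 G^{2}$ ($A{\left(G \right)} = 13 \left(G + G G\right) = 13 \left(G + G^{2}\right) = 13 G + 13 G^{2}$)
$V \frac{437}{A{\left(-17 \right)}} = - 4 \frac{437}{13 \left(-17\right) \left(1 - 17\right)} = - 4 \frac{437}{13 \left(-17\right) \left(-16\right)} = - 4 \cdot \frac{437}{3536} = - 4 \cdot 437 \cdot \frac{1}{3536} = \left(-4\right) \frac{437}{3536} = - \frac{437}{884}$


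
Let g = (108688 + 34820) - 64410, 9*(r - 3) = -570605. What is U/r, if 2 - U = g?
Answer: 355932/285289 ≈ 1.2476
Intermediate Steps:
r = -570578/9 (r = 3 + (⅑)*(-570605) = 3 - 570605/9 = -570578/9 ≈ -63398.)
g = 79098 (g = 143508 - 64410 = 79098)
U = -79096 (U = 2 - 1*79098 = 2 - 79098 = -79096)
U/r = -79096/(-570578/9) = -79096*(-9/570578) = 355932/285289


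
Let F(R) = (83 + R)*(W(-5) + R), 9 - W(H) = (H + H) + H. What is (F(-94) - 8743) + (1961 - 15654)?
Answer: -21666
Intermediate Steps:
W(H) = 9 - 3*H (W(H) = 9 - ((H + H) + H) = 9 - (2*H + H) = 9 - 3*H)
F(R) = (24 + R)*(83 + R) (F(R) = (83 + R)*((9 - 3*(-5)) + R) = (83 + R)*((9 + 15) + R) = (83 + R)*(24 + R) = (24 + R)*(83 + R))
(F(-94) - 8743) + (1961 - 15654) = ((1992 + (-94)**2 + 107*(-94)) - 8743) + (1961 - 15654) = ((1992 + 8836 - 10058) - 8743) - 13693 = (770 - 8743) - 13693 = -7973 - 13693 = -21666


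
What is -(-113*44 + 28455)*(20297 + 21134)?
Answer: -972924173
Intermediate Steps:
-(-113*44 + 28455)*(20297 + 21134) = -(-4972 + 28455)*41431 = -23483*41431 = -1*972924173 = -972924173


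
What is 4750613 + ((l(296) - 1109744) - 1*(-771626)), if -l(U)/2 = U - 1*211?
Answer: 4412325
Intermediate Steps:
l(U) = 422 - 2*U (l(U) = -2*(U - 1*211) = -2*(U - 211) = -2*(-211 + U) = 422 - 2*U)
4750613 + ((l(296) - 1109744) - 1*(-771626)) = 4750613 + (((422 - 2*296) - 1109744) - 1*(-771626)) = 4750613 + (((422 - 592) - 1109744) + 771626) = 4750613 + ((-170 - 1109744) + 771626) = 4750613 + (-1109914 + 771626) = 4750613 - 338288 = 4412325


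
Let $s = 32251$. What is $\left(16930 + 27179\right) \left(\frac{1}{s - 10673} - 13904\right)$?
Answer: $- \frac{13233604719699}{21578} \approx -6.1329 \cdot 10^{8}$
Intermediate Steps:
$\left(16930 + 27179\right) \left(\frac{1}{s - 10673} - 13904\right) = \left(16930 + 27179\right) \left(\frac{1}{32251 - 10673} - 13904\right) = 44109 \left(\frac{1}{21578} - 13904\right) = 44109 \left(- \frac{300020511}{21578}\right) = - \frac{13233604719699}{21578}$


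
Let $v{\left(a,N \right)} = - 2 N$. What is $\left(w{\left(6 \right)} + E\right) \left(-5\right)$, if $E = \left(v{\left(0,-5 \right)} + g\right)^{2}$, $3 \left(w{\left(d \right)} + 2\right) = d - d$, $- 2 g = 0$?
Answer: $-490$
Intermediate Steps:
$g = 0$ ($g = \left(- \frac{1}{2}\right) 0 = 0$)
$w{\left(d \right)} = -2$ ($w{\left(d \right)} = -2 + \frac{d - d}{3} = -2 + \frac{1}{3} \cdot 0 = -2 + 0 = -2$)
$E = 100$ ($E = \left(\left(-2\right) \left(-5\right) + 0\right)^{2} = \left(10 + 0\right)^{2} = 10^{2} = 100$)
$\left(w{\left(6 \right)} + E\right) \left(-5\right) = \left(-2 + 100\right) \left(-5\right) = 98 \left(-5\right) = -490$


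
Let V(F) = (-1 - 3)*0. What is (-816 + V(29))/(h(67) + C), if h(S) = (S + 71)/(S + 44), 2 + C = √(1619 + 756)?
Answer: -845376/3250591 - 5585520*√95/3250591 ≈ -17.008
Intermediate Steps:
V(F) = 0 (V(F) = -4*0 = 0)
C = -2 + 5*√95 (C = -2 + √(1619 + 756) = -2 + √2375 = -2 + 5*√95 ≈ 46.734)
h(S) = (71 + S)/(44 + S)
(-816 + V(29))/(h(67) + C) = (-816 + 0)/((71 + 67)/(44 + 67) + (-2 + 5*√95)) = -816/(138/111 + (-2 + 5*√95)) = -816/((1/111)*138 + (-2 + 5*√95)) = -816/(46/37 + (-2 + 5*√95)) = -816/(-28/37 + 5*√95)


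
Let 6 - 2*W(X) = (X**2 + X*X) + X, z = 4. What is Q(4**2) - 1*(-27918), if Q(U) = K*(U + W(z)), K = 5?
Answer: 27923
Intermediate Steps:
W(X) = 3 - X**2 - X/2 (W(X) = 3 - ((X**2 + X*X) + X)/2 = 3 - ((X**2 + X**2) + X)/2 = 3 - (2*X**2 + X)/2 = 3 - (X + 2*X**2)/2 = 3 + (-X**2 - X/2) = 3 - X**2 - X/2)
Q(U) = -75 + 5*U (Q(U) = 5*(U + (3 - 1*4**2 - 1/2*4)) = 5*(U + (3 - 1*16 - 2)) = 5*(U + (3 - 16 - 2)) = 5*(U - 15) = 5*(-15 + U) = -75 + 5*U)
Q(4**2) - 1*(-27918) = (-75 + 5*4**2) - 1*(-27918) = (-75 + 5*16) + 27918 = (-75 + 80) + 27918 = 5 + 27918 = 27923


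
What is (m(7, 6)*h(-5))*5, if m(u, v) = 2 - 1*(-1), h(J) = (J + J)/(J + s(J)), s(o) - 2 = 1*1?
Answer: 75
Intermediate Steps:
s(o) = 3 (s(o) = 2 + 1*1 = 2 + 1 = 3)
h(J) = 2*J/(3 + J) (h(J) = (J + J)/(J + 3) = (2*J)/(3 + J) = 2*J/(3 + J))
m(u, v) = 3 (m(u, v) = 2 + 1 = 3)
(m(7, 6)*h(-5))*5 = (3*(2*(-5)/(3 - 5)))*5 = (3*(2*(-5)/(-2)))*5 = (3*(2*(-5)*(-½)))*5 = (3*5)*5 = 15*5 = 75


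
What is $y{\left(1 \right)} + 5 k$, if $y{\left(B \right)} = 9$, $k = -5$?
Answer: $-16$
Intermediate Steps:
$y{\left(1 \right)} + 5 k = 9 + 5 \left(-5\right) = 9 - 25 = -16$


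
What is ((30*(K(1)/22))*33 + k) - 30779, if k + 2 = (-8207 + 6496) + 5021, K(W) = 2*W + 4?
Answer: -27201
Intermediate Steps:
K(W) = 4 + 2*W
k = 3308 (k = -2 + ((-8207 + 6496) + 5021) = -2 + (-1711 + 5021) = -2 + 3310 = 3308)
((30*(K(1)/22))*33 + k) - 30779 = ((30*((4 + 2*1)/22))*33 + 3308) - 30779 = ((30*((4 + 2)*(1/22)))*33 + 3308) - 30779 = ((30*(6*(1/22)))*33 + 3308) - 30779 = ((30*(3/11))*33 + 3308) - 30779 = ((90/11)*33 + 3308) - 30779 = (270 + 3308) - 30779 = 3578 - 30779 = -27201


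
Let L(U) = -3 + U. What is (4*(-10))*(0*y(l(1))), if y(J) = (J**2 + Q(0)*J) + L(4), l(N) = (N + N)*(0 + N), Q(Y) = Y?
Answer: 0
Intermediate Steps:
l(N) = 2*N**2 (l(N) = (2*N)*N = 2*N**2)
y(J) = 1 + J**2 (y(J) = (J**2 + 0*J) + (-3 + 4) = (J**2 + 0) + 1 = J**2 + 1 = 1 + J**2)
(4*(-10))*(0*y(l(1))) = (4*(-10))*(0*(1 + (2*1**2)**2)) = -0*(1 + (2*1)**2) = -0*(1 + 2**2) = -0*(1 + 4) = -0*5 = -40*0 = 0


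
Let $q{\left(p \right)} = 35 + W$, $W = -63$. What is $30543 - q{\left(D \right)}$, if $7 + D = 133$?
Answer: $30571$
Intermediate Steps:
$D = 126$ ($D = -7 + 133 = 126$)
$q{\left(p \right)} = -28$ ($q{\left(p \right)} = 35 - 63 = -28$)
$30543 - q{\left(D \right)} = 30543 - -28 = 30543 + 28 = 30571$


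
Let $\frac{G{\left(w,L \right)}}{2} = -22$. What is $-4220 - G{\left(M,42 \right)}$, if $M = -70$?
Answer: $-4176$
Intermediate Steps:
$G{\left(w,L \right)} = -44$ ($G{\left(w,L \right)} = 2 \left(-22\right) = -44$)
$-4220 - G{\left(M,42 \right)} = -4220 - -44 = -4220 + 44 = -4176$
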